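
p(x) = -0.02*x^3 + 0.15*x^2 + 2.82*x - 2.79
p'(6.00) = 2.46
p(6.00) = 15.21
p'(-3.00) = 1.38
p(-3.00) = -9.36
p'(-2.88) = 1.46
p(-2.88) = -9.19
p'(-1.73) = 2.12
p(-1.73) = -7.12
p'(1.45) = 3.13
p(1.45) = 1.55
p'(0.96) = 3.05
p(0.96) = 0.04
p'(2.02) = 3.18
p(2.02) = 3.35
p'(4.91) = 2.85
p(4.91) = 12.30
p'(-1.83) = 2.07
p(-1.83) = -7.33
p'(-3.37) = 1.13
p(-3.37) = -9.82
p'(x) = -0.06*x^2 + 0.3*x + 2.82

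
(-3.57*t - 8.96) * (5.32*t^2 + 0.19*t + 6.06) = -18.9924*t^3 - 48.3455*t^2 - 23.3366*t - 54.2976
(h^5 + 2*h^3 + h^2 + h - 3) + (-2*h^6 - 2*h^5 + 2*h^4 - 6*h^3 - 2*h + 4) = -2*h^6 - h^5 + 2*h^4 - 4*h^3 + h^2 - h + 1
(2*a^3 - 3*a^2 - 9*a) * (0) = 0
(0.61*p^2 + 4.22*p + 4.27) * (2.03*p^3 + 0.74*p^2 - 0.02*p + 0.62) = 1.2383*p^5 + 9.018*p^4 + 11.7787*p^3 + 3.4536*p^2 + 2.531*p + 2.6474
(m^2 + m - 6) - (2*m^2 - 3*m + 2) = -m^2 + 4*m - 8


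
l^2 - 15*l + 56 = (l - 8)*(l - 7)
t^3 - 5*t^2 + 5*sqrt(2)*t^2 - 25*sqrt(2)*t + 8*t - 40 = (t - 5)*(t + sqrt(2))*(t + 4*sqrt(2))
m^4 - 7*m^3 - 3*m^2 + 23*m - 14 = (m - 7)*(m - 1)^2*(m + 2)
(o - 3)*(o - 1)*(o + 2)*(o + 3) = o^4 + o^3 - 11*o^2 - 9*o + 18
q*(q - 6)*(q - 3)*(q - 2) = q^4 - 11*q^3 + 36*q^2 - 36*q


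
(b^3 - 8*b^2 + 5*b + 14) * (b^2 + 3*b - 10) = b^5 - 5*b^4 - 29*b^3 + 109*b^2 - 8*b - 140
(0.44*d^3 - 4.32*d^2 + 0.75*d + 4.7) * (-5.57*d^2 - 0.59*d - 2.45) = -2.4508*d^5 + 23.8028*d^4 - 2.7067*d^3 - 16.0375*d^2 - 4.6105*d - 11.515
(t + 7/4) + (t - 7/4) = 2*t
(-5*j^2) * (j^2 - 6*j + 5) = -5*j^4 + 30*j^3 - 25*j^2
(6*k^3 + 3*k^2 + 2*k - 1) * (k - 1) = 6*k^4 - 3*k^3 - k^2 - 3*k + 1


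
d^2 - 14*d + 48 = (d - 8)*(d - 6)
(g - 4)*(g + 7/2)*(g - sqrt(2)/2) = g^3 - sqrt(2)*g^2/2 - g^2/2 - 14*g + sqrt(2)*g/4 + 7*sqrt(2)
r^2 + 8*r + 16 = (r + 4)^2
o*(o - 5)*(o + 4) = o^3 - o^2 - 20*o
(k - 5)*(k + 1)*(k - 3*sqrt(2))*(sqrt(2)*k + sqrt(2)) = sqrt(2)*k^4 - 6*k^3 - 3*sqrt(2)*k^3 - 9*sqrt(2)*k^2 + 18*k^2 - 5*sqrt(2)*k + 54*k + 30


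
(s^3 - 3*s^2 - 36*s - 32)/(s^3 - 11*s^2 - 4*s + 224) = (s + 1)/(s - 7)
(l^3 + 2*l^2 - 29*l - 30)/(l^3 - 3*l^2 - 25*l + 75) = (l^2 + 7*l + 6)/(l^2 + 2*l - 15)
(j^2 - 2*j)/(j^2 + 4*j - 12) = j/(j + 6)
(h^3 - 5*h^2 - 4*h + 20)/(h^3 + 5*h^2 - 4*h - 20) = (h - 5)/(h + 5)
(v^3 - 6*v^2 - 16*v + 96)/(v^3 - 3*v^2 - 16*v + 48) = (v - 6)/(v - 3)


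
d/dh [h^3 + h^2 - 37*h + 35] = 3*h^2 + 2*h - 37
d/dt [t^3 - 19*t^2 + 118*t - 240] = 3*t^2 - 38*t + 118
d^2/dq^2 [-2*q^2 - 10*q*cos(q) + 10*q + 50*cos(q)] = 10*q*cos(q) + 20*sin(q) - 50*cos(q) - 4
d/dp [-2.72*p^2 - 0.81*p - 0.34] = -5.44*p - 0.81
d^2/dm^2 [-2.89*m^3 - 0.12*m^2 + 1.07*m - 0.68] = -17.34*m - 0.24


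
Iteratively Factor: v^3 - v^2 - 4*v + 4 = (v - 1)*(v^2 - 4) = (v - 1)*(v + 2)*(v - 2)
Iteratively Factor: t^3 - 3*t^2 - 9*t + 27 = (t + 3)*(t^2 - 6*t + 9) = (t - 3)*(t + 3)*(t - 3)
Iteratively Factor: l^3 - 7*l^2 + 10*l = (l)*(l^2 - 7*l + 10) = l*(l - 5)*(l - 2)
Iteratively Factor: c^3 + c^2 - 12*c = (c - 3)*(c^2 + 4*c) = (c - 3)*(c + 4)*(c)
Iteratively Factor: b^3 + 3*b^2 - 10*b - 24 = (b + 2)*(b^2 + b - 12) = (b + 2)*(b + 4)*(b - 3)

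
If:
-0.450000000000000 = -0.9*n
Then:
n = 0.50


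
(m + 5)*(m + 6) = m^2 + 11*m + 30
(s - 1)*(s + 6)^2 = s^3 + 11*s^2 + 24*s - 36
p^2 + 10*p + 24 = (p + 4)*(p + 6)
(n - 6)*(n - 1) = n^2 - 7*n + 6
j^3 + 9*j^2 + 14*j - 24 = (j - 1)*(j + 4)*(j + 6)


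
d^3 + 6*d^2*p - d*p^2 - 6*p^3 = (d - p)*(d + p)*(d + 6*p)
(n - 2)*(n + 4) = n^2 + 2*n - 8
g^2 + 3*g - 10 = (g - 2)*(g + 5)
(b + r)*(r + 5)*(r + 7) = b*r^2 + 12*b*r + 35*b + r^3 + 12*r^2 + 35*r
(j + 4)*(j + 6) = j^2 + 10*j + 24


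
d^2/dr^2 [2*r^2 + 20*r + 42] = 4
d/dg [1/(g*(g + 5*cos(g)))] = (5*g*sin(g) - 2*g - 5*cos(g))/(g^2*(g + 5*cos(g))^2)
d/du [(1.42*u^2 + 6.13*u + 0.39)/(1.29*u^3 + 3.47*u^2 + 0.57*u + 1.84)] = (-1.8318*u^4 - 15.8154*u^3 - 21.971*u^2 + 2.519*u + 11.0569)/(1.6641*u^6 + 8.9526*u^5 + 13.5115*u^4 + 8.703*u^3 + 13.0945*u^2 + 2.0976*u + 3.3856)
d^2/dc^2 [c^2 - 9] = 2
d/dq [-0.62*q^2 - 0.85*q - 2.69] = -1.24*q - 0.85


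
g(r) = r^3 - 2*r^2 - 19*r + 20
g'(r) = 3*r^2 - 4*r - 19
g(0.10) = 18.08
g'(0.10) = -19.37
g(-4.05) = -2.29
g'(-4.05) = 46.41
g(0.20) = 16.13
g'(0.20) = -19.68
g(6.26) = 68.00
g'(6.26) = 73.52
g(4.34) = -18.38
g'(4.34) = 20.15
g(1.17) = -3.37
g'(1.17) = -19.57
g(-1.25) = 38.67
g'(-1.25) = -9.31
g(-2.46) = 39.75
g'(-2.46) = 8.99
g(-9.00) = -700.00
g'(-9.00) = 260.00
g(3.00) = -28.00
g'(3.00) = -4.00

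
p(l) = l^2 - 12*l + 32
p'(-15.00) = -42.00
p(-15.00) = 437.00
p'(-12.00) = -36.00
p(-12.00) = 320.00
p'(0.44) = -11.12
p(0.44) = 26.91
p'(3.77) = -4.46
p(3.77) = 0.97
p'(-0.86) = -13.72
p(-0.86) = 43.06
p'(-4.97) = -21.94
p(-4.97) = 116.34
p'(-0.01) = -12.02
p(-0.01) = 32.12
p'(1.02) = -9.96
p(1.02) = 20.80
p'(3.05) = -5.90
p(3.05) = 4.70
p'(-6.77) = -25.54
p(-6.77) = 159.07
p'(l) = 2*l - 12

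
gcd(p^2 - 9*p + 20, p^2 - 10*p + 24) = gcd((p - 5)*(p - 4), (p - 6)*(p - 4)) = p - 4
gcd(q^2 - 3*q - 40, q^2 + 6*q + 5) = q + 5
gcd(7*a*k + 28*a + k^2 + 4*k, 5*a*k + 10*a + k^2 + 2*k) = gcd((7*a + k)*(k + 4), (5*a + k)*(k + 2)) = 1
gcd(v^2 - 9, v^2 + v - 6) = v + 3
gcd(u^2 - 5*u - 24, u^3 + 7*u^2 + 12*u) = u + 3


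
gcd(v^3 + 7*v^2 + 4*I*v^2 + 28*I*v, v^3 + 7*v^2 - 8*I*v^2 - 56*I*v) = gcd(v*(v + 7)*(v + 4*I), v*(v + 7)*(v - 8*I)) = v^2 + 7*v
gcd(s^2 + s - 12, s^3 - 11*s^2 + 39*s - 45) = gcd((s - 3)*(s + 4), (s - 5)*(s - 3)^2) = s - 3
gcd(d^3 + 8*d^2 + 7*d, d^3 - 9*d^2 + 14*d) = d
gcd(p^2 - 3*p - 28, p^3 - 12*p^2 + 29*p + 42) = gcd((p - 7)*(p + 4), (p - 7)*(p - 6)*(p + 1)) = p - 7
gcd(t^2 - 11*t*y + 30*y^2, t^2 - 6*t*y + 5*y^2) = -t + 5*y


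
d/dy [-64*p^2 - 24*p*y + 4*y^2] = -24*p + 8*y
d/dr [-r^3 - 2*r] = -3*r^2 - 2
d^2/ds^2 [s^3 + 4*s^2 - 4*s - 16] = 6*s + 8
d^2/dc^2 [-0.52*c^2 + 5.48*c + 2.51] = -1.04000000000000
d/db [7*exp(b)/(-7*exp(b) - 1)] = -7*exp(b)/(7*exp(b) + 1)^2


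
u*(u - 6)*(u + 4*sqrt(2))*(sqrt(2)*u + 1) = sqrt(2)*u^4 - 6*sqrt(2)*u^3 + 9*u^3 - 54*u^2 + 4*sqrt(2)*u^2 - 24*sqrt(2)*u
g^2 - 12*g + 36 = (g - 6)^2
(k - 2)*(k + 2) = k^2 - 4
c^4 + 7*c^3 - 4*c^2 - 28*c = c*(c - 2)*(c + 2)*(c + 7)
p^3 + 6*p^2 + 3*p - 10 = (p - 1)*(p + 2)*(p + 5)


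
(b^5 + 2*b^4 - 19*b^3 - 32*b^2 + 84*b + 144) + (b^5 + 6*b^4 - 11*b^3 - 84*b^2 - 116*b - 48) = 2*b^5 + 8*b^4 - 30*b^3 - 116*b^2 - 32*b + 96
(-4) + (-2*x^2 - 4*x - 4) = -2*x^2 - 4*x - 8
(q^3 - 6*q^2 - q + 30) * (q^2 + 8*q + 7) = q^5 + 2*q^4 - 42*q^3 - 20*q^2 + 233*q + 210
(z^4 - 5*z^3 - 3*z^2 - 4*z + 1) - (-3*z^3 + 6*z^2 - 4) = z^4 - 2*z^3 - 9*z^2 - 4*z + 5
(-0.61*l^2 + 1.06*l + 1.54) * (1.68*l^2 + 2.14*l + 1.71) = -1.0248*l^4 + 0.4754*l^3 + 3.8125*l^2 + 5.1082*l + 2.6334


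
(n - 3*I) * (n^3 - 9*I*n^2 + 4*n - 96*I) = n^4 - 12*I*n^3 - 23*n^2 - 108*I*n - 288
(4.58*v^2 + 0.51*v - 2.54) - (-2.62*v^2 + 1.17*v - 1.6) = 7.2*v^2 - 0.66*v - 0.94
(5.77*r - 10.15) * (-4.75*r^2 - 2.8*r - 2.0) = -27.4075*r^3 + 32.0565*r^2 + 16.88*r + 20.3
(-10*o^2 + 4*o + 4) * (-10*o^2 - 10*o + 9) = 100*o^4 + 60*o^3 - 170*o^2 - 4*o + 36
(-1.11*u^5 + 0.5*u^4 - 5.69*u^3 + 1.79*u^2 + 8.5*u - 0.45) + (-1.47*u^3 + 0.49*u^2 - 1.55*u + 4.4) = -1.11*u^5 + 0.5*u^4 - 7.16*u^3 + 2.28*u^2 + 6.95*u + 3.95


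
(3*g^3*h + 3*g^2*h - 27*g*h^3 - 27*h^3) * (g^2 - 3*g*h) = 3*g^5*h - 9*g^4*h^2 + 3*g^4*h - 27*g^3*h^3 - 9*g^3*h^2 + 81*g^2*h^4 - 27*g^2*h^3 + 81*g*h^4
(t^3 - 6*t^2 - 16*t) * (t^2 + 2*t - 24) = t^5 - 4*t^4 - 52*t^3 + 112*t^2 + 384*t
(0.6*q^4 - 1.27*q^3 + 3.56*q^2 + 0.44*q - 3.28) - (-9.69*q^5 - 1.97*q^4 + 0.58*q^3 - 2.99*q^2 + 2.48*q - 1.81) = 9.69*q^5 + 2.57*q^4 - 1.85*q^3 + 6.55*q^2 - 2.04*q - 1.47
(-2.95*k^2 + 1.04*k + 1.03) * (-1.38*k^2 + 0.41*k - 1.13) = 4.071*k^4 - 2.6447*k^3 + 2.3385*k^2 - 0.7529*k - 1.1639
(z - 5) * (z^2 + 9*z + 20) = z^3 + 4*z^2 - 25*z - 100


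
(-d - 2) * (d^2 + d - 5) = -d^3 - 3*d^2 + 3*d + 10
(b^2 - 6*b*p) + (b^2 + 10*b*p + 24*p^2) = 2*b^2 + 4*b*p + 24*p^2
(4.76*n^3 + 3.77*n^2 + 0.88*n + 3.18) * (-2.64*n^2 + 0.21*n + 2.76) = -12.5664*n^5 - 8.9532*n^4 + 11.6061*n^3 + 2.1948*n^2 + 3.0966*n + 8.7768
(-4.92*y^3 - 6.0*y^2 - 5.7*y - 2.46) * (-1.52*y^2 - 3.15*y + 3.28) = 7.4784*y^5 + 24.618*y^4 + 11.4264*y^3 + 2.0142*y^2 - 10.947*y - 8.0688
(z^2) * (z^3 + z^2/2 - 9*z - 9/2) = z^5 + z^4/2 - 9*z^3 - 9*z^2/2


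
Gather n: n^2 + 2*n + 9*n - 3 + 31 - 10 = n^2 + 11*n + 18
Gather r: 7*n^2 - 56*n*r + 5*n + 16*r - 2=7*n^2 + 5*n + r*(16 - 56*n) - 2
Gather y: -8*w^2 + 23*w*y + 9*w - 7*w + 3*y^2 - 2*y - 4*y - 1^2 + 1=-8*w^2 + 2*w + 3*y^2 + y*(23*w - 6)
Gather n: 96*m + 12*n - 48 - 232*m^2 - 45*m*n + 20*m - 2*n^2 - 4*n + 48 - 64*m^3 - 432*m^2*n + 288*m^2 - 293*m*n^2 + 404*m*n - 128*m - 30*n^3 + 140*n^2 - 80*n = -64*m^3 + 56*m^2 - 12*m - 30*n^3 + n^2*(138 - 293*m) + n*(-432*m^2 + 359*m - 72)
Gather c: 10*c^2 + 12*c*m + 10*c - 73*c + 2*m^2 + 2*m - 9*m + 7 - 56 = 10*c^2 + c*(12*m - 63) + 2*m^2 - 7*m - 49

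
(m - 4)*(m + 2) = m^2 - 2*m - 8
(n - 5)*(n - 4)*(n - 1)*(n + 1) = n^4 - 9*n^3 + 19*n^2 + 9*n - 20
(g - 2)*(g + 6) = g^2 + 4*g - 12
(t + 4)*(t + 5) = t^2 + 9*t + 20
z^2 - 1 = (z - 1)*(z + 1)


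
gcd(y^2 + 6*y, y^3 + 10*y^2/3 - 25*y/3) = y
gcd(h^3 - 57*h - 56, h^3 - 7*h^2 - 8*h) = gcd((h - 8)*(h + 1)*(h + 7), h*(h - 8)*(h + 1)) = h^2 - 7*h - 8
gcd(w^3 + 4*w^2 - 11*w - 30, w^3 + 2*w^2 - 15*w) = w^2 + 2*w - 15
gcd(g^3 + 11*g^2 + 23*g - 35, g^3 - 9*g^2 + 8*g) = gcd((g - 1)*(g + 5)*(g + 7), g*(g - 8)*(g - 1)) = g - 1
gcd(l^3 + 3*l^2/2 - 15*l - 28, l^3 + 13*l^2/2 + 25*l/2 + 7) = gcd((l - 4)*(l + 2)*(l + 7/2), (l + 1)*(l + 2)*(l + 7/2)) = l^2 + 11*l/2 + 7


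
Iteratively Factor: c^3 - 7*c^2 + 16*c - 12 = (c - 2)*(c^2 - 5*c + 6) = (c - 2)^2*(c - 3)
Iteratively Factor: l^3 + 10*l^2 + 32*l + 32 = (l + 4)*(l^2 + 6*l + 8) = (l + 4)^2*(l + 2)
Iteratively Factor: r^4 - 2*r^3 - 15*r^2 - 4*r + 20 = (r + 2)*(r^3 - 4*r^2 - 7*r + 10) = (r - 5)*(r + 2)*(r^2 + r - 2) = (r - 5)*(r + 2)^2*(r - 1)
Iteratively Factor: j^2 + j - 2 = (j - 1)*(j + 2)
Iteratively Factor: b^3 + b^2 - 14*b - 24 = (b + 3)*(b^2 - 2*b - 8) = (b + 2)*(b + 3)*(b - 4)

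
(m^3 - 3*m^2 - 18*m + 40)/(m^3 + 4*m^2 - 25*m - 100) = (m - 2)/(m + 5)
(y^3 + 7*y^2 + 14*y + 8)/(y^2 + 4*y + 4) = (y^2 + 5*y + 4)/(y + 2)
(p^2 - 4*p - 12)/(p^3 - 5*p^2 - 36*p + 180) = (p + 2)/(p^2 + p - 30)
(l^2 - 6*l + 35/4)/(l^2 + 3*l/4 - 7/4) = (4*l^2 - 24*l + 35)/(4*l^2 + 3*l - 7)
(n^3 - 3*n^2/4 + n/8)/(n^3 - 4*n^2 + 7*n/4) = (4*n - 1)/(2*(2*n - 7))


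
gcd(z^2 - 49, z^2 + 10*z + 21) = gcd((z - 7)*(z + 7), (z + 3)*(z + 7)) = z + 7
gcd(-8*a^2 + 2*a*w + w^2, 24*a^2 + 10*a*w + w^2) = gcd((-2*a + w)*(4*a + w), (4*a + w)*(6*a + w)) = 4*a + w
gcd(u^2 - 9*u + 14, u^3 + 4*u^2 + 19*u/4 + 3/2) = 1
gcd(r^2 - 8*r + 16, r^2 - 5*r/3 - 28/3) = r - 4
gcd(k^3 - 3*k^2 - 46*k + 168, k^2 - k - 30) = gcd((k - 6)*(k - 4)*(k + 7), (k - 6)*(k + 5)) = k - 6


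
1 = 1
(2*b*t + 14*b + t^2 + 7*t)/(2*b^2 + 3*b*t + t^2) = (t + 7)/(b + t)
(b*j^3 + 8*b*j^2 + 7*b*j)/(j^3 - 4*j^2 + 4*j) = b*(j^2 + 8*j + 7)/(j^2 - 4*j + 4)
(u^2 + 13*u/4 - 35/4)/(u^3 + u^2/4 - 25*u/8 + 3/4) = 2*(4*u^2 + 13*u - 35)/(8*u^3 + 2*u^2 - 25*u + 6)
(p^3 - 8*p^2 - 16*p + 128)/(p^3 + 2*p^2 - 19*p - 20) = (p^2 - 4*p - 32)/(p^2 + 6*p + 5)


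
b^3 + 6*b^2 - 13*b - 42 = (b - 3)*(b + 2)*(b + 7)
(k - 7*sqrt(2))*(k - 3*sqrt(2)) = k^2 - 10*sqrt(2)*k + 42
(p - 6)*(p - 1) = p^2 - 7*p + 6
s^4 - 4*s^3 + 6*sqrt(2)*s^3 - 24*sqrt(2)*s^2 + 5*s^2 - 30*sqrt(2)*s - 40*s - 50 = (s - 5)*(s + 1)*(s + sqrt(2))*(s + 5*sqrt(2))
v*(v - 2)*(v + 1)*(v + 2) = v^4 + v^3 - 4*v^2 - 4*v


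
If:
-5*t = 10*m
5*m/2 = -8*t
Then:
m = 0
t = 0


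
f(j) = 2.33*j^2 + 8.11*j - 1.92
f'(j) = 4.66*j + 8.11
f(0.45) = 2.20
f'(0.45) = 10.21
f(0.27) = 0.44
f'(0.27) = 9.37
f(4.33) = 76.88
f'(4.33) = 28.29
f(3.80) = 62.54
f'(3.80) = 25.82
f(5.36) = 108.49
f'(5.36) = 33.09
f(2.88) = 40.76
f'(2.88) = 21.53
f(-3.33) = -3.09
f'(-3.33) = -7.41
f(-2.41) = -7.93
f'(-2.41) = -3.12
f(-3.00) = -5.28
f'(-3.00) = -5.87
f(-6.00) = 33.30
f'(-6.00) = -19.85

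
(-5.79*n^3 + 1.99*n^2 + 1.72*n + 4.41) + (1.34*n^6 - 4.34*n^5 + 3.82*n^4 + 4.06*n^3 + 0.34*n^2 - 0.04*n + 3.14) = 1.34*n^6 - 4.34*n^5 + 3.82*n^4 - 1.73*n^3 + 2.33*n^2 + 1.68*n + 7.55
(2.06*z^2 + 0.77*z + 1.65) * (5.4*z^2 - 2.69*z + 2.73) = 11.124*z^4 - 1.3834*z^3 + 12.4625*z^2 - 2.3364*z + 4.5045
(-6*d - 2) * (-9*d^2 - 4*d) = 54*d^3 + 42*d^2 + 8*d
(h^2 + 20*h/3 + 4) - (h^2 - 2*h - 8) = 26*h/3 + 12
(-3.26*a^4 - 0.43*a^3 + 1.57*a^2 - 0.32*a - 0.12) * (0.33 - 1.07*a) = 3.4882*a^5 - 0.6157*a^4 - 1.8218*a^3 + 0.8605*a^2 + 0.0228*a - 0.0396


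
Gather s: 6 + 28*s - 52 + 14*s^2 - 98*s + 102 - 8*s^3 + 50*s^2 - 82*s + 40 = -8*s^3 + 64*s^2 - 152*s + 96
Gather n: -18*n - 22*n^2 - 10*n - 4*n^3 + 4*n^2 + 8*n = -4*n^3 - 18*n^2 - 20*n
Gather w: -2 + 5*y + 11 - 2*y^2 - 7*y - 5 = -2*y^2 - 2*y + 4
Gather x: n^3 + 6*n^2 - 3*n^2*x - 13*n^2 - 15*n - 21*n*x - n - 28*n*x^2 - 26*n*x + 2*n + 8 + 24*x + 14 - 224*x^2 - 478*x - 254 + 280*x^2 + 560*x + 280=n^3 - 7*n^2 - 14*n + x^2*(56 - 28*n) + x*(-3*n^2 - 47*n + 106) + 48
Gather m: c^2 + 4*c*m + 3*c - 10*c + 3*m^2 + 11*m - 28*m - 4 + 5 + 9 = c^2 - 7*c + 3*m^2 + m*(4*c - 17) + 10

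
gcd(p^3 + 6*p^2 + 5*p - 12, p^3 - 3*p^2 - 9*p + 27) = p + 3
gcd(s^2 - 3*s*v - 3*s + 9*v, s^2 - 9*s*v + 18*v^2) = s - 3*v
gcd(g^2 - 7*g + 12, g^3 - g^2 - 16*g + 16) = g - 4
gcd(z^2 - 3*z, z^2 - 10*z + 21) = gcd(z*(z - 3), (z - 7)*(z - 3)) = z - 3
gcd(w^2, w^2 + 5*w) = w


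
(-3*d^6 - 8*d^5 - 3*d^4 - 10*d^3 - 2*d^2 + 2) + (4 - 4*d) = -3*d^6 - 8*d^5 - 3*d^4 - 10*d^3 - 2*d^2 - 4*d + 6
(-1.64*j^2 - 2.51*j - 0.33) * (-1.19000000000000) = 1.9516*j^2 + 2.9869*j + 0.3927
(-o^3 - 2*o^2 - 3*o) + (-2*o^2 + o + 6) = -o^3 - 4*o^2 - 2*o + 6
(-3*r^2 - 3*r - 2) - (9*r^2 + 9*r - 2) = -12*r^2 - 12*r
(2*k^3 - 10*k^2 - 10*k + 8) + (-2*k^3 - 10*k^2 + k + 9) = -20*k^2 - 9*k + 17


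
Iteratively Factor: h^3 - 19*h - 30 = (h - 5)*(h^2 + 5*h + 6) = (h - 5)*(h + 3)*(h + 2)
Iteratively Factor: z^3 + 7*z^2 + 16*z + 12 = (z + 3)*(z^2 + 4*z + 4) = (z + 2)*(z + 3)*(z + 2)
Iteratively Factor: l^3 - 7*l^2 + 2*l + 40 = (l + 2)*(l^2 - 9*l + 20) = (l - 5)*(l + 2)*(l - 4)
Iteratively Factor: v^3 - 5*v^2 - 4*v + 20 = (v - 2)*(v^2 - 3*v - 10) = (v - 5)*(v - 2)*(v + 2)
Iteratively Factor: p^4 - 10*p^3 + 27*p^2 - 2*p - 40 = (p - 4)*(p^3 - 6*p^2 + 3*p + 10) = (p - 4)*(p + 1)*(p^2 - 7*p + 10) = (p - 5)*(p - 4)*(p + 1)*(p - 2)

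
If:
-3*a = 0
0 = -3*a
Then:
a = 0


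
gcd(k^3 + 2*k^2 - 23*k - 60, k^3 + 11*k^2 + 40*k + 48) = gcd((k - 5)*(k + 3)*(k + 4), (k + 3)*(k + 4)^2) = k^2 + 7*k + 12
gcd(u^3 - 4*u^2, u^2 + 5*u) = u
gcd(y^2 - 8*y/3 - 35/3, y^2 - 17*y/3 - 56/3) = y + 7/3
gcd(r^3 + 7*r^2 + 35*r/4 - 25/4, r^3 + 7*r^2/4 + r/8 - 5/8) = r - 1/2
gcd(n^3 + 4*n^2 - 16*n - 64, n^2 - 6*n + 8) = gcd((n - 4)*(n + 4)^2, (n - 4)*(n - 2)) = n - 4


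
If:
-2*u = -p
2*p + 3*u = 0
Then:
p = 0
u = 0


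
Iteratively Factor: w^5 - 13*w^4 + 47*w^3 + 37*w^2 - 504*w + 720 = (w + 3)*(w^4 - 16*w^3 + 95*w^2 - 248*w + 240) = (w - 4)*(w + 3)*(w^3 - 12*w^2 + 47*w - 60) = (w - 5)*(w - 4)*(w + 3)*(w^2 - 7*w + 12) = (w - 5)*(w - 4)^2*(w + 3)*(w - 3)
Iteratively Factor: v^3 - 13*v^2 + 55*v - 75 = (v - 5)*(v^2 - 8*v + 15) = (v - 5)^2*(v - 3)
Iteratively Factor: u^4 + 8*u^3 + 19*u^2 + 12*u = (u + 1)*(u^3 + 7*u^2 + 12*u) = u*(u + 1)*(u^2 + 7*u + 12) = u*(u + 1)*(u + 3)*(u + 4)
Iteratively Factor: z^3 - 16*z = (z + 4)*(z^2 - 4*z) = z*(z + 4)*(z - 4)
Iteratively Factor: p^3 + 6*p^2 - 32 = (p + 4)*(p^2 + 2*p - 8) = (p + 4)^2*(p - 2)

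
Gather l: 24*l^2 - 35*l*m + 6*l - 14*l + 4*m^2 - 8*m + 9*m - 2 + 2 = 24*l^2 + l*(-35*m - 8) + 4*m^2 + m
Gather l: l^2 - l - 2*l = l^2 - 3*l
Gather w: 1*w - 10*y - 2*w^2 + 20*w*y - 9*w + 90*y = -2*w^2 + w*(20*y - 8) + 80*y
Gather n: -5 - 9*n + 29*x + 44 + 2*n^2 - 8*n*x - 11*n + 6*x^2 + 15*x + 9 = 2*n^2 + n*(-8*x - 20) + 6*x^2 + 44*x + 48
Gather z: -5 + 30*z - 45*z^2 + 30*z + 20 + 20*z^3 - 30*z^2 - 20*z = 20*z^3 - 75*z^2 + 40*z + 15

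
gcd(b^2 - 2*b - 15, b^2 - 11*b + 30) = b - 5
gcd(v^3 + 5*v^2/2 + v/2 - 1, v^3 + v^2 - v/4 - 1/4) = v^2 + v/2 - 1/2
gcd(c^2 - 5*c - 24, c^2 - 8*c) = c - 8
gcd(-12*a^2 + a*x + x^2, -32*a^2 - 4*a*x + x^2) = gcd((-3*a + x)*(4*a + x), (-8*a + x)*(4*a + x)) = 4*a + x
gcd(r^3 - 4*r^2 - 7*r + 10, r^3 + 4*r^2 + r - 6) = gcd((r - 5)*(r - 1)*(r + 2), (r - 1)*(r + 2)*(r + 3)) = r^2 + r - 2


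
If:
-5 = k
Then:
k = -5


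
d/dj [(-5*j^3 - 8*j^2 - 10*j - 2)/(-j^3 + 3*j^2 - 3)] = (-23*j^4 - 20*j^3 + 69*j^2 + 60*j + 30)/(j^6 - 6*j^5 + 9*j^4 + 6*j^3 - 18*j^2 + 9)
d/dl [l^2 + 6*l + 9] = 2*l + 6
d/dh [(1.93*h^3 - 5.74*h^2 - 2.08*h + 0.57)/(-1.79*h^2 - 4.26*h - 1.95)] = (-3.4547*h^4 - 16.4436*h^3 + 9.4387*h^2 + 24.4266*h + 6.4842)/(3.2041*h^4 + 15.2508*h^3 + 25.1286*h^2 + 16.614*h + 3.8025)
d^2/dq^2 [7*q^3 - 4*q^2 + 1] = 42*q - 8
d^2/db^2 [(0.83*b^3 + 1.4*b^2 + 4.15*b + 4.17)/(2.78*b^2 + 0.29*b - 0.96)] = (66.458174*b^3 + 214.396056*b^2 + 91.213812*b + 27.850386)/(21.484952*b^6 + 6.723708*b^5 - 21.556398*b^4 - 4.619323*b^3 + 7.443936*b^2 + 0.801792*b - 0.884736)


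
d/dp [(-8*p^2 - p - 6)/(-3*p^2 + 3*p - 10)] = (-27*p^2 + 124*p + 28)/(9*p^4 - 18*p^3 + 69*p^2 - 60*p + 100)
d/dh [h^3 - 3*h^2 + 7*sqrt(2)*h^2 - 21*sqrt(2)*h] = 3*h^2 - 6*h + 14*sqrt(2)*h - 21*sqrt(2)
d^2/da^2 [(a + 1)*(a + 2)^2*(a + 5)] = 12*a^2 + 60*a + 66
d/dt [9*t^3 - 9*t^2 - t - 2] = 27*t^2 - 18*t - 1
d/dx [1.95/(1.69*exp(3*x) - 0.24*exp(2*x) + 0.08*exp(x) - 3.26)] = (-9.8865*exp(2*x) + 0.936*exp(x) - 0.156)*exp(x)/(1.69*exp(3*x) - 0.24*exp(2*x) + 0.08*exp(x) - 3.26)^2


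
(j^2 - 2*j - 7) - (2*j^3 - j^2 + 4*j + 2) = -2*j^3 + 2*j^2 - 6*j - 9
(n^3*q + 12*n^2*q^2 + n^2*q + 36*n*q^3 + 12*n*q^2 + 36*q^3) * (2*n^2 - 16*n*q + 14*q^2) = 2*n^5*q + 8*n^4*q^2 + 2*n^4*q - 106*n^3*q^3 + 8*n^3*q^2 - 408*n^2*q^4 - 106*n^2*q^3 + 504*n*q^5 - 408*n*q^4 + 504*q^5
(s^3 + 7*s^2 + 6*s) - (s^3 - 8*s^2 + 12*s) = 15*s^2 - 6*s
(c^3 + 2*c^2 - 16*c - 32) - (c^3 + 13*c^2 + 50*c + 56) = -11*c^2 - 66*c - 88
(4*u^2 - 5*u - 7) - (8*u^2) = -4*u^2 - 5*u - 7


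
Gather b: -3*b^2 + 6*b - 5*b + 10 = -3*b^2 + b + 10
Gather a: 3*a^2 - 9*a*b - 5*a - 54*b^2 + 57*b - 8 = 3*a^2 + a*(-9*b - 5) - 54*b^2 + 57*b - 8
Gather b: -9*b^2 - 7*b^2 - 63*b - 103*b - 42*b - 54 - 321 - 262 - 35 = -16*b^2 - 208*b - 672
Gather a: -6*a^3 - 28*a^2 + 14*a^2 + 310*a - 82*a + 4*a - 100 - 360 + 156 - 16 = -6*a^3 - 14*a^2 + 232*a - 320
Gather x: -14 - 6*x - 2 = -6*x - 16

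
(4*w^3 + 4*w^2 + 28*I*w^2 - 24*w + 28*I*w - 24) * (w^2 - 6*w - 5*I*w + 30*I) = 4*w^5 - 20*w^4 + 8*I*w^4 + 92*w^3 - 40*I*w^3 - 580*w^2 + 72*I*w^2 - 696*w - 600*I*w - 720*I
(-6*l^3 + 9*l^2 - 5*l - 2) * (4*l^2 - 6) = -24*l^5 + 36*l^4 + 16*l^3 - 62*l^2 + 30*l + 12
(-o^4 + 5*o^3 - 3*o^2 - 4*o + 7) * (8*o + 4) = -8*o^5 + 36*o^4 - 4*o^3 - 44*o^2 + 40*o + 28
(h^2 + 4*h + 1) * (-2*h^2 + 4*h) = -2*h^4 - 4*h^3 + 14*h^2 + 4*h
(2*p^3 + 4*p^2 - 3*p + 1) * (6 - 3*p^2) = -6*p^5 - 12*p^4 + 21*p^3 + 21*p^2 - 18*p + 6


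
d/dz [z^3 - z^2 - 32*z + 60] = 3*z^2 - 2*z - 32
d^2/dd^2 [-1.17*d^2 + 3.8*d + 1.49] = -2.34000000000000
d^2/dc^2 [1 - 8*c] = 0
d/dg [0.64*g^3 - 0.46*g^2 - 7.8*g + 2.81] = 1.92*g^2 - 0.92*g - 7.8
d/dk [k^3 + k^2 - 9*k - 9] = 3*k^2 + 2*k - 9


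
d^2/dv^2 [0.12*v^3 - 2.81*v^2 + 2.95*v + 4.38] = 0.72*v - 5.62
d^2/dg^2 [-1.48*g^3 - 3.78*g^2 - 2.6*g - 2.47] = -8.88*g - 7.56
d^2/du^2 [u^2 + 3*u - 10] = 2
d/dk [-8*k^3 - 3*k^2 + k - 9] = -24*k^2 - 6*k + 1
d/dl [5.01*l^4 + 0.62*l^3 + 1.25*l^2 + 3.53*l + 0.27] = 20.04*l^3 + 1.86*l^2 + 2.5*l + 3.53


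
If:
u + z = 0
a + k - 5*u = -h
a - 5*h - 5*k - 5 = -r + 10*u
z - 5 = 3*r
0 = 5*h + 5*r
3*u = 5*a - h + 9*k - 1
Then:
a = 1323/136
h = 293/136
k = -621/136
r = -293/136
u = 199/136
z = -199/136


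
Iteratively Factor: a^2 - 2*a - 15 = (a - 5)*(a + 3)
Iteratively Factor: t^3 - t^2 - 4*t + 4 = (t - 2)*(t^2 + t - 2) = (t - 2)*(t - 1)*(t + 2)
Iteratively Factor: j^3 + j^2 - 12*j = (j)*(j^2 + j - 12) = j*(j + 4)*(j - 3)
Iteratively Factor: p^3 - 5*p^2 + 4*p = (p - 4)*(p^2 - p) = p*(p - 4)*(p - 1)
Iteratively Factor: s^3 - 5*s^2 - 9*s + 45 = (s - 5)*(s^2 - 9) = (s - 5)*(s + 3)*(s - 3)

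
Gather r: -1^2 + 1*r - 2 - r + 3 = 0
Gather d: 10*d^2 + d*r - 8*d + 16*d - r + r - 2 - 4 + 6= 10*d^2 + d*(r + 8)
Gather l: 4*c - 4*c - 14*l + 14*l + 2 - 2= 0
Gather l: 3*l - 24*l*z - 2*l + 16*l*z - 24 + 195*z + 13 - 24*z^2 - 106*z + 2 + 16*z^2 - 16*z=l*(1 - 8*z) - 8*z^2 + 73*z - 9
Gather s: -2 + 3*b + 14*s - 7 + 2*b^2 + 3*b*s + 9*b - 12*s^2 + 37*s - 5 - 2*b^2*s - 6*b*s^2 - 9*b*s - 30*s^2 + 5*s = 2*b^2 + 12*b + s^2*(-6*b - 42) + s*(-2*b^2 - 6*b + 56) - 14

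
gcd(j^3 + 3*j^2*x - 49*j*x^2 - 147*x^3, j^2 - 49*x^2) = -j^2 + 49*x^2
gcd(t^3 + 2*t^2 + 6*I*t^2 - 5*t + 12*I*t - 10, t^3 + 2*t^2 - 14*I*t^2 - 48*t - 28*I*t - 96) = t + 2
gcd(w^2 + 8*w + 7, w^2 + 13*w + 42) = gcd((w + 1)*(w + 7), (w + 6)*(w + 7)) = w + 7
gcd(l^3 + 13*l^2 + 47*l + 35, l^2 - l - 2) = l + 1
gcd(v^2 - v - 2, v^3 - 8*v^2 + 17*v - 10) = v - 2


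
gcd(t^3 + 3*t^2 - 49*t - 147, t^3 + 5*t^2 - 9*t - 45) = t + 3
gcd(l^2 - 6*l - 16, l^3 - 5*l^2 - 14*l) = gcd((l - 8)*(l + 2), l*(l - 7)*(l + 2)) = l + 2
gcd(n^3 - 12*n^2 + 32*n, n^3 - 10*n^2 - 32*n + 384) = n - 8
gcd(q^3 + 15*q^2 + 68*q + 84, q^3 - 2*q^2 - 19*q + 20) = 1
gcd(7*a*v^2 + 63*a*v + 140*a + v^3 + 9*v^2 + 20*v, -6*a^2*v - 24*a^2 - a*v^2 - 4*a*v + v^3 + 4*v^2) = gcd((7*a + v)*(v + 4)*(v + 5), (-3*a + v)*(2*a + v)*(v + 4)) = v + 4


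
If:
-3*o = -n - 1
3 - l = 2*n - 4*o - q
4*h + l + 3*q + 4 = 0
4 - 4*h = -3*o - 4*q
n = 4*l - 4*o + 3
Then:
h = 5/62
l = 121/124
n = 74/31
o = 35/31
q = -219/124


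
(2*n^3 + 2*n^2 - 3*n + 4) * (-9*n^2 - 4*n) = -18*n^5 - 26*n^4 + 19*n^3 - 24*n^2 - 16*n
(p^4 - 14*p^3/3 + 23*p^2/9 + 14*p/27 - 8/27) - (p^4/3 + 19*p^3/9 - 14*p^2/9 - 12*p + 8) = 2*p^4/3 - 61*p^3/9 + 37*p^2/9 + 338*p/27 - 224/27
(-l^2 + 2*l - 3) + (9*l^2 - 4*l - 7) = 8*l^2 - 2*l - 10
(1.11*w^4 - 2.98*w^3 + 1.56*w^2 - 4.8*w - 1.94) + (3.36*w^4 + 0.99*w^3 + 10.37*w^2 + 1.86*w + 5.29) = 4.47*w^4 - 1.99*w^3 + 11.93*w^2 - 2.94*w + 3.35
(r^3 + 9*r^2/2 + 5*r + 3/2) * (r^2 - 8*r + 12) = r^5 - 7*r^4/2 - 19*r^3 + 31*r^2/2 + 48*r + 18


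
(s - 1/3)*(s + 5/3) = s^2 + 4*s/3 - 5/9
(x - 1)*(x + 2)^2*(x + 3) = x^4 + 6*x^3 + 9*x^2 - 4*x - 12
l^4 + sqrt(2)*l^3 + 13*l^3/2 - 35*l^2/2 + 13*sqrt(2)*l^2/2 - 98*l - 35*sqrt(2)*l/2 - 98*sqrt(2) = (l - 4)*(l + 7/2)*(l + 7)*(l + sqrt(2))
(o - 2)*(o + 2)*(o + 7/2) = o^3 + 7*o^2/2 - 4*o - 14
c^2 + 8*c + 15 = (c + 3)*(c + 5)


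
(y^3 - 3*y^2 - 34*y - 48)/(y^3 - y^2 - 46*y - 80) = (y + 3)/(y + 5)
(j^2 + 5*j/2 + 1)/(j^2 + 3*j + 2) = (j + 1/2)/(j + 1)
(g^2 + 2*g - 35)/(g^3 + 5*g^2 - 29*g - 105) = 1/(g + 3)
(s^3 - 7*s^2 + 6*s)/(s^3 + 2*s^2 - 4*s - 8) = s*(s^2 - 7*s + 6)/(s^3 + 2*s^2 - 4*s - 8)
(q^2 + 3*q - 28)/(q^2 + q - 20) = (q + 7)/(q + 5)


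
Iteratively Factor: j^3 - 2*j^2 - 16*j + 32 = (j + 4)*(j^2 - 6*j + 8) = (j - 2)*(j + 4)*(j - 4)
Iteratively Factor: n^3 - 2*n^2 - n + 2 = (n - 2)*(n^2 - 1) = (n - 2)*(n + 1)*(n - 1)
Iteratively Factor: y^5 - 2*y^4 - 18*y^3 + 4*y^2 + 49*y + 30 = (y + 1)*(y^4 - 3*y^3 - 15*y^2 + 19*y + 30) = (y + 1)*(y + 3)*(y^3 - 6*y^2 + 3*y + 10) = (y - 2)*(y + 1)*(y + 3)*(y^2 - 4*y - 5) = (y - 5)*(y - 2)*(y + 1)*(y + 3)*(y + 1)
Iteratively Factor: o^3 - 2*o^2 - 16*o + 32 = (o + 4)*(o^2 - 6*o + 8) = (o - 4)*(o + 4)*(o - 2)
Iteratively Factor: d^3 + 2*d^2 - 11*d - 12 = (d + 4)*(d^2 - 2*d - 3) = (d - 3)*(d + 4)*(d + 1)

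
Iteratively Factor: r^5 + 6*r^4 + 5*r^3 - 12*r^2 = (r - 1)*(r^4 + 7*r^3 + 12*r^2) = r*(r - 1)*(r^3 + 7*r^2 + 12*r) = r^2*(r - 1)*(r^2 + 7*r + 12) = r^2*(r - 1)*(r + 4)*(r + 3)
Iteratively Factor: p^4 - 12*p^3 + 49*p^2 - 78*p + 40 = (p - 5)*(p^3 - 7*p^2 + 14*p - 8) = (p - 5)*(p - 2)*(p^2 - 5*p + 4) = (p - 5)*(p - 2)*(p - 1)*(p - 4)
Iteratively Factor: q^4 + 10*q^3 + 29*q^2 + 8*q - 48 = (q - 1)*(q^3 + 11*q^2 + 40*q + 48) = (q - 1)*(q + 4)*(q^2 + 7*q + 12) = (q - 1)*(q + 4)^2*(q + 3)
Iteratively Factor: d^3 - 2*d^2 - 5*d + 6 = (d - 3)*(d^2 + d - 2) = (d - 3)*(d - 1)*(d + 2)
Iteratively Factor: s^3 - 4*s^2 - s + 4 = (s - 1)*(s^2 - 3*s - 4) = (s - 1)*(s + 1)*(s - 4)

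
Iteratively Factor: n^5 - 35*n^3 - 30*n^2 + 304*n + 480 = (n - 4)*(n^4 + 4*n^3 - 19*n^2 - 106*n - 120) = (n - 4)*(n + 3)*(n^3 + n^2 - 22*n - 40) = (n - 4)*(n + 2)*(n + 3)*(n^2 - n - 20) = (n - 4)*(n + 2)*(n + 3)*(n + 4)*(n - 5)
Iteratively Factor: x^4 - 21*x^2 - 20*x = (x + 4)*(x^3 - 4*x^2 - 5*x) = x*(x + 4)*(x^2 - 4*x - 5) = x*(x + 1)*(x + 4)*(x - 5)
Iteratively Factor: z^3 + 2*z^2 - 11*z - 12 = (z + 4)*(z^2 - 2*z - 3) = (z + 1)*(z + 4)*(z - 3)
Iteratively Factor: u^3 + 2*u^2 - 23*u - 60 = (u + 3)*(u^2 - u - 20) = (u + 3)*(u + 4)*(u - 5)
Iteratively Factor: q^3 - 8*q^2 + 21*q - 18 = (q - 2)*(q^2 - 6*q + 9) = (q - 3)*(q - 2)*(q - 3)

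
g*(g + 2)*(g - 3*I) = g^3 + 2*g^2 - 3*I*g^2 - 6*I*g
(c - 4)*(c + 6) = c^2 + 2*c - 24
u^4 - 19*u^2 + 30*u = u*(u - 3)*(u - 2)*(u + 5)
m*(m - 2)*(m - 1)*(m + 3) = m^4 - 7*m^2 + 6*m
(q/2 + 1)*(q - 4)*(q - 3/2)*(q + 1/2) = q^4/2 - 3*q^3/2 - 27*q^2/8 + 19*q/4 + 3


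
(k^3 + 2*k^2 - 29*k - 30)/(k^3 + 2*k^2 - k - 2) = (k^2 + k - 30)/(k^2 + k - 2)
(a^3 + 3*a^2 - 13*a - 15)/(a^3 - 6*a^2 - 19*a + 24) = (a^3 + 3*a^2 - 13*a - 15)/(a^3 - 6*a^2 - 19*a + 24)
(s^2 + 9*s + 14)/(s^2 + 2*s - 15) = (s^2 + 9*s + 14)/(s^2 + 2*s - 15)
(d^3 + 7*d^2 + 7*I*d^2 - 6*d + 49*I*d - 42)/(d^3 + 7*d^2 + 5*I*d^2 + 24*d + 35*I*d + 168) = (d^2 + 7*I*d - 6)/(d^2 + 5*I*d + 24)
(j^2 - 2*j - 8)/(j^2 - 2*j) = (j^2 - 2*j - 8)/(j*(j - 2))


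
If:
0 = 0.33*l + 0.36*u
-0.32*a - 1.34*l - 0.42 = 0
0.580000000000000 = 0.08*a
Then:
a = 7.25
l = -2.04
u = 1.87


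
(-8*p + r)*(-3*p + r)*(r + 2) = 24*p^2*r + 48*p^2 - 11*p*r^2 - 22*p*r + r^3 + 2*r^2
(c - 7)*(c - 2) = c^2 - 9*c + 14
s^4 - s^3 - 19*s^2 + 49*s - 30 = (s - 3)*(s - 2)*(s - 1)*(s + 5)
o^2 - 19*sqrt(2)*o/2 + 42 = (o - 6*sqrt(2))*(o - 7*sqrt(2)/2)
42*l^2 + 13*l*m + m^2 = (6*l + m)*(7*l + m)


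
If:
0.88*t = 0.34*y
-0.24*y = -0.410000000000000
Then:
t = 0.66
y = 1.71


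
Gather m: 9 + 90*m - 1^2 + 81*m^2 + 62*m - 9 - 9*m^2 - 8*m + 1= 72*m^2 + 144*m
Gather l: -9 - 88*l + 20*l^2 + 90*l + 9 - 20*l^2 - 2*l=0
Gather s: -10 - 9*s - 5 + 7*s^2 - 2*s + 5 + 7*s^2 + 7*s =14*s^2 - 4*s - 10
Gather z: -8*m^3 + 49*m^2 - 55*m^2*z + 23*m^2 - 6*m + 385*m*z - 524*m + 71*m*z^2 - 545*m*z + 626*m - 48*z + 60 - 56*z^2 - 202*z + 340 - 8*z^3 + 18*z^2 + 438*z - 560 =-8*m^3 + 72*m^2 + 96*m - 8*z^3 + z^2*(71*m - 38) + z*(-55*m^2 - 160*m + 188) - 160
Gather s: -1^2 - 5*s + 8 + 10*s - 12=5*s - 5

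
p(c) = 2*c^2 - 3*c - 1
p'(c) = 4*c - 3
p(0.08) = -1.23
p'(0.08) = -2.68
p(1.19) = -1.74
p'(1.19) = 1.76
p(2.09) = 1.47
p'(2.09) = 5.36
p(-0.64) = 1.74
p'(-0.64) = -5.56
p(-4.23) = 47.48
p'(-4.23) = -19.92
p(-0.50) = 1.00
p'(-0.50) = -5.00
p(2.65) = 5.10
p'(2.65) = 7.60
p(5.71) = 47.08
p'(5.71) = 19.84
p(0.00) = -1.00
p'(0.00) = -3.00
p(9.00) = 134.00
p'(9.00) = 33.00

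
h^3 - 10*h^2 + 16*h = h*(h - 8)*(h - 2)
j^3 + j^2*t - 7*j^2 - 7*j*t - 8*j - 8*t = (j - 8)*(j + 1)*(j + t)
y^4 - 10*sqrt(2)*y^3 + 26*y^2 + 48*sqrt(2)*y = y*(y - 8*sqrt(2))*(y - 3*sqrt(2))*(y + sqrt(2))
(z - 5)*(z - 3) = z^2 - 8*z + 15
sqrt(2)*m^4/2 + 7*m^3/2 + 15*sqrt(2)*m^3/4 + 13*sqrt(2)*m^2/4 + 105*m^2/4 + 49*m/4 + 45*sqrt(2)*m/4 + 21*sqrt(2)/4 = (m + 1/2)*(m + 7)*(m + 3*sqrt(2))*(sqrt(2)*m/2 + 1/2)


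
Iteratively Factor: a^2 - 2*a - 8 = (a + 2)*(a - 4)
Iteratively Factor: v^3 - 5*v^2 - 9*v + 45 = (v - 3)*(v^2 - 2*v - 15) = (v - 5)*(v - 3)*(v + 3)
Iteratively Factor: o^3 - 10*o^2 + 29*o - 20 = (o - 1)*(o^2 - 9*o + 20) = (o - 4)*(o - 1)*(o - 5)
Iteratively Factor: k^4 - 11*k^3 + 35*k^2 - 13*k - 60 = (k - 5)*(k^3 - 6*k^2 + 5*k + 12) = (k - 5)*(k + 1)*(k^2 - 7*k + 12) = (k - 5)*(k - 4)*(k + 1)*(k - 3)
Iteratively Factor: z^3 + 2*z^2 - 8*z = (z + 4)*(z^2 - 2*z) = z*(z + 4)*(z - 2)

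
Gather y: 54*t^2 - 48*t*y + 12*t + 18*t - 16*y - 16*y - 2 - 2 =54*t^2 + 30*t + y*(-48*t - 32) - 4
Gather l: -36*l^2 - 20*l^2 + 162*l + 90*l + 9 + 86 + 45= -56*l^2 + 252*l + 140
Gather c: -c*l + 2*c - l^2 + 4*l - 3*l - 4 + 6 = c*(2 - l) - l^2 + l + 2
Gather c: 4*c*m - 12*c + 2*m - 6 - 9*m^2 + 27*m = c*(4*m - 12) - 9*m^2 + 29*m - 6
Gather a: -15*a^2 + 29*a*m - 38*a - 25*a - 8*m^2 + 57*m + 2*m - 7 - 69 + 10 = -15*a^2 + a*(29*m - 63) - 8*m^2 + 59*m - 66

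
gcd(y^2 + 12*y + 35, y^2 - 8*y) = 1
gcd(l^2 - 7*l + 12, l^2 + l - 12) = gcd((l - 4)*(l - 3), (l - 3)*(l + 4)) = l - 3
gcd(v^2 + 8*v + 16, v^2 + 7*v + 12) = v + 4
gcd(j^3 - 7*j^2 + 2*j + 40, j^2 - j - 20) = j - 5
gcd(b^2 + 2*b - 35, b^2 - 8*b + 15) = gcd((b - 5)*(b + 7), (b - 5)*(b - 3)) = b - 5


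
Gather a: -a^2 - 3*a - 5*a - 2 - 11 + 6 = -a^2 - 8*a - 7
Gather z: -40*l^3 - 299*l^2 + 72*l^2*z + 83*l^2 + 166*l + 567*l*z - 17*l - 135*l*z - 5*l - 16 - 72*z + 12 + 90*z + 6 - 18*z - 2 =-40*l^3 - 216*l^2 + 144*l + z*(72*l^2 + 432*l)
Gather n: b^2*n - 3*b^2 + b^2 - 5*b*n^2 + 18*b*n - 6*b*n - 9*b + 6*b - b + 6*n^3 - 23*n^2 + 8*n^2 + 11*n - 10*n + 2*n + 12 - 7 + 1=-2*b^2 - 4*b + 6*n^3 + n^2*(-5*b - 15) + n*(b^2 + 12*b + 3) + 6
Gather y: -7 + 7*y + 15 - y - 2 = 6*y + 6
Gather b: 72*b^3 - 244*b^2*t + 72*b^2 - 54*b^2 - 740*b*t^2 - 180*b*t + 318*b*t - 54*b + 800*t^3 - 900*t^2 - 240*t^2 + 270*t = 72*b^3 + b^2*(18 - 244*t) + b*(-740*t^2 + 138*t - 54) + 800*t^3 - 1140*t^2 + 270*t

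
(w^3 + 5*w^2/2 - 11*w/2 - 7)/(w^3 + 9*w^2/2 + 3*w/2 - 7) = (w^2 - w - 2)/(w^2 + w - 2)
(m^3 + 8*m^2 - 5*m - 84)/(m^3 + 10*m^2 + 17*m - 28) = (m - 3)/(m - 1)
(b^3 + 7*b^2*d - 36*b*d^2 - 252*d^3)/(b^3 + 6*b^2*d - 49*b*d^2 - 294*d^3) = (b - 6*d)/(b - 7*d)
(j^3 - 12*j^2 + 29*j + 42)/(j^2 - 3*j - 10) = (-j^3 + 12*j^2 - 29*j - 42)/(-j^2 + 3*j + 10)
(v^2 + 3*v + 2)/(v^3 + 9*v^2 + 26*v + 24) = (v + 1)/(v^2 + 7*v + 12)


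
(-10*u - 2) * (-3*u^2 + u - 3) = 30*u^3 - 4*u^2 + 28*u + 6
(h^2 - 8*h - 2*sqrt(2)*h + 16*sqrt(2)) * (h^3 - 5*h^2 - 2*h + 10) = h^5 - 13*h^4 - 2*sqrt(2)*h^4 + 26*sqrt(2)*h^3 + 38*h^3 - 76*sqrt(2)*h^2 + 26*h^2 - 80*h - 52*sqrt(2)*h + 160*sqrt(2)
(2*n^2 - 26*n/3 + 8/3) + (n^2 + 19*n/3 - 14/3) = 3*n^2 - 7*n/3 - 2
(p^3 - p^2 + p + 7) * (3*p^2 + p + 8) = 3*p^5 - 2*p^4 + 10*p^3 + 14*p^2 + 15*p + 56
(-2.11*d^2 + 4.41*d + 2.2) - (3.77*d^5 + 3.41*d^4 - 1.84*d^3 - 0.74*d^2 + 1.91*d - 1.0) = -3.77*d^5 - 3.41*d^4 + 1.84*d^3 - 1.37*d^2 + 2.5*d + 3.2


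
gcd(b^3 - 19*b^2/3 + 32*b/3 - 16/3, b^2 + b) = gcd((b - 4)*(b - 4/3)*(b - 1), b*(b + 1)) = 1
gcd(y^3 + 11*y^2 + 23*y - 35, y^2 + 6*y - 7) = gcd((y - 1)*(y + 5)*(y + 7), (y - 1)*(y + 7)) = y^2 + 6*y - 7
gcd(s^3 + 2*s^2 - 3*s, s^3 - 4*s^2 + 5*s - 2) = s - 1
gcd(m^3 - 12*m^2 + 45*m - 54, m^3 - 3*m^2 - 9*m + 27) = m^2 - 6*m + 9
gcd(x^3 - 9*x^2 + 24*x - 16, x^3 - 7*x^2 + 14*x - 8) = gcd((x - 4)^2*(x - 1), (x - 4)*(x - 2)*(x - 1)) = x^2 - 5*x + 4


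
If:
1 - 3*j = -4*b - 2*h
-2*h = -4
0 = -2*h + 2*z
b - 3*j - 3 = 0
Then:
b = -8/3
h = 2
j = -17/9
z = 2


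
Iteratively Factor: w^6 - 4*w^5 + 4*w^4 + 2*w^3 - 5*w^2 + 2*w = (w - 1)*(w^5 - 3*w^4 + w^3 + 3*w^2 - 2*w) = w*(w - 1)*(w^4 - 3*w^3 + w^2 + 3*w - 2) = w*(w - 1)^2*(w^3 - 2*w^2 - w + 2) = w*(w - 1)^2*(w + 1)*(w^2 - 3*w + 2) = w*(w - 2)*(w - 1)^2*(w + 1)*(w - 1)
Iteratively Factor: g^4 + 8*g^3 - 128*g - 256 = (g + 4)*(g^3 + 4*g^2 - 16*g - 64) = (g - 4)*(g + 4)*(g^2 + 8*g + 16) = (g - 4)*(g + 4)^2*(g + 4)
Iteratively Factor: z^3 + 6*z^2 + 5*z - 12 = (z + 3)*(z^2 + 3*z - 4) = (z - 1)*(z + 3)*(z + 4)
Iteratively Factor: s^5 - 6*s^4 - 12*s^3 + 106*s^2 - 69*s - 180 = (s - 3)*(s^4 - 3*s^3 - 21*s^2 + 43*s + 60) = (s - 3)^2*(s^3 - 21*s - 20) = (s - 3)^2*(s + 1)*(s^2 - s - 20) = (s - 3)^2*(s + 1)*(s + 4)*(s - 5)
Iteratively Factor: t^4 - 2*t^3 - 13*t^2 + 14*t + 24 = (t - 4)*(t^3 + 2*t^2 - 5*t - 6) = (t - 4)*(t + 1)*(t^2 + t - 6) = (t - 4)*(t - 2)*(t + 1)*(t + 3)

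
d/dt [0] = 0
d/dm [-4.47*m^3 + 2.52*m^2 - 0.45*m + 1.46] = -13.41*m^2 + 5.04*m - 0.45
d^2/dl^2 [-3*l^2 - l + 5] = -6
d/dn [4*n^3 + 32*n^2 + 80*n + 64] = 12*n^2 + 64*n + 80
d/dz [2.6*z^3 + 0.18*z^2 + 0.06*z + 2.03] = 7.8*z^2 + 0.36*z + 0.06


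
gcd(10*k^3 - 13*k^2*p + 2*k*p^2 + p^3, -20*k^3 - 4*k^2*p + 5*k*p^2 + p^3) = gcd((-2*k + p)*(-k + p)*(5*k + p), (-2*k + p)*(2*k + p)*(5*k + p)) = -10*k^2 + 3*k*p + p^2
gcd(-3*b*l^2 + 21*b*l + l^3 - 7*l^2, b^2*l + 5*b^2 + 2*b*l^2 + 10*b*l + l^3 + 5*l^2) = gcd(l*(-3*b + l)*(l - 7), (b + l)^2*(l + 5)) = 1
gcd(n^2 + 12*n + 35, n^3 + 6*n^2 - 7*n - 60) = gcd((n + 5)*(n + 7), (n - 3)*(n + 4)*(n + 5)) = n + 5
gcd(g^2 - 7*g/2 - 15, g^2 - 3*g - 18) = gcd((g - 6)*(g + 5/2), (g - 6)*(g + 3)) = g - 6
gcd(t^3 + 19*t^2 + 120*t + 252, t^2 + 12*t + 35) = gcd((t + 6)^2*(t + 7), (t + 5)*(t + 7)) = t + 7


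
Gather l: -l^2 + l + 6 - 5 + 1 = -l^2 + l + 2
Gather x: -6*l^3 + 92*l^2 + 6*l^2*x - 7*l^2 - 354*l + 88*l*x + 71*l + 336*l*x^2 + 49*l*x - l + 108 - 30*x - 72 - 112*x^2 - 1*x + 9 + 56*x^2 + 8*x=-6*l^3 + 85*l^2 - 284*l + x^2*(336*l - 56) + x*(6*l^2 + 137*l - 23) + 45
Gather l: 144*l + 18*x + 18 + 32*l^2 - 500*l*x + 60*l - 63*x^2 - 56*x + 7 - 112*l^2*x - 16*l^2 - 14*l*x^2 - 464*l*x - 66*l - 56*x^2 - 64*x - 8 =l^2*(16 - 112*x) + l*(-14*x^2 - 964*x + 138) - 119*x^2 - 102*x + 17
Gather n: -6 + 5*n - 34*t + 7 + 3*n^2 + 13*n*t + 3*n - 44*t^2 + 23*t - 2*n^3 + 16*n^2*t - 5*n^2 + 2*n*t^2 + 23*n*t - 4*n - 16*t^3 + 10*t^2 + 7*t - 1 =-2*n^3 + n^2*(16*t - 2) + n*(2*t^2 + 36*t + 4) - 16*t^3 - 34*t^2 - 4*t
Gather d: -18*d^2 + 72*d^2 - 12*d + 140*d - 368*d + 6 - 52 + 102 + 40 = 54*d^2 - 240*d + 96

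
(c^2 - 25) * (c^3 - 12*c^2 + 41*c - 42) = c^5 - 12*c^4 + 16*c^3 + 258*c^2 - 1025*c + 1050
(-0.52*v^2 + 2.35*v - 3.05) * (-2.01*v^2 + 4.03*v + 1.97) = 1.0452*v^4 - 6.8191*v^3 + 14.5766*v^2 - 7.662*v - 6.0085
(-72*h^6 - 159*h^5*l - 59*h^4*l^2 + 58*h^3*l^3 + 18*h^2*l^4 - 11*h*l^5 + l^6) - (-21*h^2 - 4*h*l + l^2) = -72*h^6 - 159*h^5*l - 59*h^4*l^2 + 58*h^3*l^3 + 18*h^2*l^4 + 21*h^2 - 11*h*l^5 + 4*h*l + l^6 - l^2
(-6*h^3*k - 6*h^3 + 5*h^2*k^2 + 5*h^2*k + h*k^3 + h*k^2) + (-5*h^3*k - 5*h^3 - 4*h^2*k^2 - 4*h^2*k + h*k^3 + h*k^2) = -11*h^3*k - 11*h^3 + h^2*k^2 + h^2*k + 2*h*k^3 + 2*h*k^2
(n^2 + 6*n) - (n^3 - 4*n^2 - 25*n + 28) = -n^3 + 5*n^2 + 31*n - 28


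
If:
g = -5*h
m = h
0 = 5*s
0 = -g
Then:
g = 0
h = 0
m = 0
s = 0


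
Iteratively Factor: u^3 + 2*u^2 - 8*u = (u + 4)*(u^2 - 2*u) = u*(u + 4)*(u - 2)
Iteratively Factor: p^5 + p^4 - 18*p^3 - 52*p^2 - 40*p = (p + 2)*(p^4 - p^3 - 16*p^2 - 20*p) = p*(p + 2)*(p^3 - p^2 - 16*p - 20) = p*(p + 2)^2*(p^2 - 3*p - 10) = p*(p + 2)^3*(p - 5)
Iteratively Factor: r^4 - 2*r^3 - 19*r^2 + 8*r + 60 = (r + 2)*(r^3 - 4*r^2 - 11*r + 30) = (r - 2)*(r + 2)*(r^2 - 2*r - 15) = (r - 5)*(r - 2)*(r + 2)*(r + 3)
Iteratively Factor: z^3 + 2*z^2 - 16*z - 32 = (z + 4)*(z^2 - 2*z - 8) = (z - 4)*(z + 4)*(z + 2)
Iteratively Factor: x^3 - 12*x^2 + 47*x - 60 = (x - 4)*(x^2 - 8*x + 15) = (x - 4)*(x - 3)*(x - 5)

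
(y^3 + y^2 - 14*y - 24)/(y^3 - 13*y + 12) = (y^3 + y^2 - 14*y - 24)/(y^3 - 13*y + 12)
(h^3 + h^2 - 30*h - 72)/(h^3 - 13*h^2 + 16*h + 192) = (h^2 - 2*h - 24)/(h^2 - 16*h + 64)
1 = 1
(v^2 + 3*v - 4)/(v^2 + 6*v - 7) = (v + 4)/(v + 7)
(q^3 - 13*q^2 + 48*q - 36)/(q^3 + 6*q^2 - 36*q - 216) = (q^2 - 7*q + 6)/(q^2 + 12*q + 36)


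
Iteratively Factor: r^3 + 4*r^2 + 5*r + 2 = (r + 2)*(r^2 + 2*r + 1) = (r + 1)*(r + 2)*(r + 1)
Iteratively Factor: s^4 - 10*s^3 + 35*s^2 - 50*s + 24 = (s - 2)*(s^3 - 8*s^2 + 19*s - 12) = (s - 3)*(s - 2)*(s^2 - 5*s + 4) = (s - 4)*(s - 3)*(s - 2)*(s - 1)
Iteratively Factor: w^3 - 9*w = (w)*(w^2 - 9) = w*(w - 3)*(w + 3)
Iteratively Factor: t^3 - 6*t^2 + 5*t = (t)*(t^2 - 6*t + 5) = t*(t - 5)*(t - 1)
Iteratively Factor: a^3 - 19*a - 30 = (a + 3)*(a^2 - 3*a - 10) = (a + 2)*(a + 3)*(a - 5)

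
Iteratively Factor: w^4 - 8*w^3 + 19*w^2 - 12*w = (w)*(w^3 - 8*w^2 + 19*w - 12) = w*(w - 1)*(w^2 - 7*w + 12) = w*(w - 3)*(w - 1)*(w - 4)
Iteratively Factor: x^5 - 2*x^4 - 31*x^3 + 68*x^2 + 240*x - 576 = (x - 3)*(x^4 + x^3 - 28*x^2 - 16*x + 192) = (x - 3)*(x + 4)*(x^3 - 3*x^2 - 16*x + 48) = (x - 3)*(x + 4)^2*(x^2 - 7*x + 12) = (x - 4)*(x - 3)*(x + 4)^2*(x - 3)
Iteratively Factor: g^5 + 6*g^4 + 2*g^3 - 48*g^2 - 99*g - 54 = (g + 3)*(g^4 + 3*g^3 - 7*g^2 - 27*g - 18) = (g - 3)*(g + 3)*(g^3 + 6*g^2 + 11*g + 6) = (g - 3)*(g + 1)*(g + 3)*(g^2 + 5*g + 6) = (g - 3)*(g + 1)*(g + 2)*(g + 3)*(g + 3)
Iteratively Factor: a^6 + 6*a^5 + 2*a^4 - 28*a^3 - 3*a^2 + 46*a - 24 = (a + 3)*(a^5 + 3*a^4 - 7*a^3 - 7*a^2 + 18*a - 8) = (a + 3)*(a + 4)*(a^4 - a^3 - 3*a^2 + 5*a - 2) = (a + 2)*(a + 3)*(a + 4)*(a^3 - 3*a^2 + 3*a - 1) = (a - 1)*(a + 2)*(a + 3)*(a + 4)*(a^2 - 2*a + 1) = (a - 1)^2*(a + 2)*(a + 3)*(a + 4)*(a - 1)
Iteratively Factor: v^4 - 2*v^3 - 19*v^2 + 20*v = (v - 5)*(v^3 + 3*v^2 - 4*v) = v*(v - 5)*(v^2 + 3*v - 4) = v*(v - 5)*(v + 4)*(v - 1)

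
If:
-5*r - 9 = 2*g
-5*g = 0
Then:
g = 0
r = -9/5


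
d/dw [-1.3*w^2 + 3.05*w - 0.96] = 3.05 - 2.6*w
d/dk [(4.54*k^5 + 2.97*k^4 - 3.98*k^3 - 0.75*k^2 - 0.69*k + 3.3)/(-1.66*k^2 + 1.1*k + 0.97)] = (-22.6092*k^6 + 10.1156*k^5 + 38.4268*k^4 + 2.7676*k^3 - 13.5522*k^2 + 9.501*k - 4.2993)/(2.7556*k^4 - 3.652*k^3 - 2.0104*k^2 + 2.134*k + 0.9409)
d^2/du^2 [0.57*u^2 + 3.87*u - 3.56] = 1.14000000000000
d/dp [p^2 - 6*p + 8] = 2*p - 6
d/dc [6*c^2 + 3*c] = 12*c + 3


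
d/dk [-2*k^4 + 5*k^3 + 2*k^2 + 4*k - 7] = -8*k^3 + 15*k^2 + 4*k + 4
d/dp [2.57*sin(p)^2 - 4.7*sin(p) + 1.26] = (5.14*sin(p) - 4.7)*cos(p)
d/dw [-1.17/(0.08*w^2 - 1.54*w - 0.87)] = (0.1872*w - 1.8018)/(-0.08*w^2 + 1.54*w + 0.87)^2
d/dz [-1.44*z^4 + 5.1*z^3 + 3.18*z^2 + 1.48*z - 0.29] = -5.76*z^3 + 15.3*z^2 + 6.36*z + 1.48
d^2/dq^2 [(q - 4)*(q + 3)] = 2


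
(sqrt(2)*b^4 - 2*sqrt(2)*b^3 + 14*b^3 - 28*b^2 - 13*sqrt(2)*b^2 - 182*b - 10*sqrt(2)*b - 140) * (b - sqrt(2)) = sqrt(2)*b^5 - 2*sqrt(2)*b^4 + 12*b^4 - 27*sqrt(2)*b^3 - 24*b^3 - 156*b^2 + 18*sqrt(2)*b^2 - 120*b + 182*sqrt(2)*b + 140*sqrt(2)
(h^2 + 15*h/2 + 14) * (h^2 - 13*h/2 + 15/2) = h^4 + h^3 - 109*h^2/4 - 139*h/4 + 105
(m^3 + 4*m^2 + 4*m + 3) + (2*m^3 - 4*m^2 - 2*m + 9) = 3*m^3 + 2*m + 12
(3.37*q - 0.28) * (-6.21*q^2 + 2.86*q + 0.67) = -20.9277*q^3 + 11.377*q^2 + 1.4571*q - 0.1876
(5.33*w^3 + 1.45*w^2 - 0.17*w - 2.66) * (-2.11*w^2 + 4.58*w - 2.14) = -11.2463*w^5 + 21.3519*w^4 - 4.4065*w^3 + 1.731*w^2 - 11.819*w + 5.6924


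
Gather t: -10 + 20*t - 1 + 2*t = 22*t - 11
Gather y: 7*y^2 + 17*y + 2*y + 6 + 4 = 7*y^2 + 19*y + 10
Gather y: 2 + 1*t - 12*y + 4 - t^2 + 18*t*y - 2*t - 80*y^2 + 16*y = -t^2 - t - 80*y^2 + y*(18*t + 4) + 6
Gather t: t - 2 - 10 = t - 12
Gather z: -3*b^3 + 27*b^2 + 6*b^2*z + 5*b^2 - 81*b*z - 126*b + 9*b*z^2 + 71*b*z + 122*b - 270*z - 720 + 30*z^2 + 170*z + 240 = -3*b^3 + 32*b^2 - 4*b + z^2*(9*b + 30) + z*(6*b^2 - 10*b - 100) - 480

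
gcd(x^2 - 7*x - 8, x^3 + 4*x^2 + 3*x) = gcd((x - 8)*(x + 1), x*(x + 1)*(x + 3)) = x + 1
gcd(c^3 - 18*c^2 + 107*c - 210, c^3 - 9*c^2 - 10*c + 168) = c^2 - 13*c + 42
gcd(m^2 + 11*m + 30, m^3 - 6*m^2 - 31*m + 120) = m + 5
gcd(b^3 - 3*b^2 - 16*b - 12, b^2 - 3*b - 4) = b + 1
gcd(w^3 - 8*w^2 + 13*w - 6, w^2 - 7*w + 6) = w^2 - 7*w + 6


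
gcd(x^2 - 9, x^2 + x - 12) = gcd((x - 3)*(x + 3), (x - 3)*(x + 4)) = x - 3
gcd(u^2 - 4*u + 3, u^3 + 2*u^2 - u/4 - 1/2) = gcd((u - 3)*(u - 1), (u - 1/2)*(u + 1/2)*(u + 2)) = 1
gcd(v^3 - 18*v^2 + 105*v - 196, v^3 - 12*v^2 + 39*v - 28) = v^2 - 11*v + 28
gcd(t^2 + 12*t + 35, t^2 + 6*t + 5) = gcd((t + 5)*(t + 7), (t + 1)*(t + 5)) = t + 5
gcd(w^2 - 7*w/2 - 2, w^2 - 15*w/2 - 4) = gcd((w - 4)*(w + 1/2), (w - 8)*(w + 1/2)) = w + 1/2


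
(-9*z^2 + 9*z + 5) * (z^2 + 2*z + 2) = -9*z^4 - 9*z^3 + 5*z^2 + 28*z + 10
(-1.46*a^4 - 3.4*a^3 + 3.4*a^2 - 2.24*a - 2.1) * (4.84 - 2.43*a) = 3.5478*a^5 + 1.1956*a^4 - 24.718*a^3 + 21.8992*a^2 - 5.7386*a - 10.164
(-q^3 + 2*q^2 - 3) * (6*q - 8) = -6*q^4 + 20*q^3 - 16*q^2 - 18*q + 24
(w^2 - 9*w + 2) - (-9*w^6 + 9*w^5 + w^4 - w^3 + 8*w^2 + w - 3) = 9*w^6 - 9*w^5 - w^4 + w^3 - 7*w^2 - 10*w + 5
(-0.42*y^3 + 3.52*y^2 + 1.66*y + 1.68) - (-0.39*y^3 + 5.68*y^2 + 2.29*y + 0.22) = -0.03*y^3 - 2.16*y^2 - 0.63*y + 1.46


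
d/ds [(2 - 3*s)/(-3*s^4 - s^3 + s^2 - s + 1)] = (9*s^4 + 3*s^3 - 3*s^2 + 3*s - (3*s - 2)*(12*s^3 + 3*s^2 - 2*s + 1) - 3)/(3*s^4 + s^3 - s^2 + s - 1)^2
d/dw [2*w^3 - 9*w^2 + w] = 6*w^2 - 18*w + 1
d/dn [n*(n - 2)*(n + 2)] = 3*n^2 - 4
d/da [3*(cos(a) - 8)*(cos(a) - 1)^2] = 3*(17 - 3*cos(a))*(cos(a) - 1)*sin(a)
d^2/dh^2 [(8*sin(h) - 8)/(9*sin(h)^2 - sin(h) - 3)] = 8*(81*sin(h)^5 - 315*sin(h)^4 + 27*sin(h)^3 + 374*sin(h)^2 - 204*sin(h) + 62)/(-9*sin(h)^2 + sin(h) + 3)^3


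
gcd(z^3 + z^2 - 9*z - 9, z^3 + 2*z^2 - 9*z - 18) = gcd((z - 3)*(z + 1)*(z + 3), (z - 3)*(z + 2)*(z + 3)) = z^2 - 9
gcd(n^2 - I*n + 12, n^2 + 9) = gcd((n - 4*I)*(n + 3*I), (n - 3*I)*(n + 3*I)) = n + 3*I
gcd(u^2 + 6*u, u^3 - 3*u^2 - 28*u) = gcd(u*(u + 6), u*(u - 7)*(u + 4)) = u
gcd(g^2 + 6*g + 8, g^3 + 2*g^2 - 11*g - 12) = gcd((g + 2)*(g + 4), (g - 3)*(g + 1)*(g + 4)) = g + 4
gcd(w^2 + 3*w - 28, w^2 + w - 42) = w + 7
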